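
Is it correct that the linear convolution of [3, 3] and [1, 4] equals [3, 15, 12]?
Recompute linear convolution of [3, 3] and [1, 4]: y[0] = 3×1 = 3; y[1] = 3×4 + 3×1 = 15; y[2] = 3×4 = 12 → [3, 15, 12]. Given [3, 15, 12] matches, so answer: Yes

Yes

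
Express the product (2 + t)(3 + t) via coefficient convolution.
Ascending coefficients: a = [2, 1], b = [3, 1]. c[0] = 2×3 = 6; c[1] = 2×1 + 1×3 = 5; c[2] = 1×1 = 1. Result coefficients: [6, 5, 1] → 6 + 5t + t^2

6 + 5t + t^2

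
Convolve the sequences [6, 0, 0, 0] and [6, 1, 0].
y[0] = 6×6 = 36; y[1] = 6×1 + 0×6 = 6; y[2] = 6×0 + 0×1 + 0×6 = 0; y[3] = 0×0 + 0×1 + 0×6 = 0; y[4] = 0×0 + 0×1 = 0; y[5] = 0×0 = 0

[36, 6, 0, 0, 0, 0]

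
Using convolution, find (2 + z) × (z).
Ascending coefficients: a = [2, 1], b = [0, 1]. c[0] = 2×0 = 0; c[1] = 2×1 + 1×0 = 2; c[2] = 1×1 = 1. Result coefficients: [0, 2, 1] → 2z + z^2

2z + z^2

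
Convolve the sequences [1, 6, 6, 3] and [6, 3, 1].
y[0] = 1×6 = 6; y[1] = 1×3 + 6×6 = 39; y[2] = 1×1 + 6×3 + 6×6 = 55; y[3] = 6×1 + 6×3 + 3×6 = 42; y[4] = 6×1 + 3×3 = 15; y[5] = 3×1 = 3

[6, 39, 55, 42, 15, 3]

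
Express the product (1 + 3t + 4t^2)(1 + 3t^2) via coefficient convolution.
Ascending coefficients: a = [1, 3, 4], b = [1, 0, 3]. c[0] = 1×1 = 1; c[1] = 1×0 + 3×1 = 3; c[2] = 1×3 + 3×0 + 4×1 = 7; c[3] = 3×3 + 4×0 = 9; c[4] = 4×3 = 12. Result coefficients: [1, 3, 7, 9, 12] → 1 + 3t + 7t^2 + 9t^3 + 12t^4

1 + 3t + 7t^2 + 9t^3 + 12t^4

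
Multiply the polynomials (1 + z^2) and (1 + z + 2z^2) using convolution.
Ascending coefficients: a = [1, 0, 1], b = [1, 1, 2]. c[0] = 1×1 = 1; c[1] = 1×1 + 0×1 = 1; c[2] = 1×2 + 0×1 + 1×1 = 3; c[3] = 0×2 + 1×1 = 1; c[4] = 1×2 = 2. Result coefficients: [1, 1, 3, 1, 2] → 1 + z + 3z^2 + z^3 + 2z^4

1 + z + 3z^2 + z^3 + 2z^4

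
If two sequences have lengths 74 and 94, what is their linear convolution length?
Linear/full convolution length: m + n - 1 = 74 + 94 - 1 = 167

167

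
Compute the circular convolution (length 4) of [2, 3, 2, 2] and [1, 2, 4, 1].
Use y[k] = Σ_j x[j]·h[(k-j) mod 4]. y[0] = 2×1 + 3×1 + 2×4 + 2×2 = 17; y[1] = 2×2 + 3×1 + 2×1 + 2×4 = 17; y[2] = 2×4 + 3×2 + 2×1 + 2×1 = 18; y[3] = 2×1 + 3×4 + 2×2 + 2×1 = 20. Result: [17, 17, 18, 20]

[17, 17, 18, 20]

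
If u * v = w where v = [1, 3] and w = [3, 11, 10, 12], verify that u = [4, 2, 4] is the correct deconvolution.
Forward-compute [4, 2, 4] * [1, 3]: w[0] = 4×1 = 4; w[1] = 4×3 + 2×1 = 14; w[2] = 2×3 + 4×1 = 10; w[3] = 4×3 = 12 → [4, 14, 10, 12]. Does not match given w = [3, 11, 10, 12].

Not verified. [4, 2, 4] * [1, 3] = [4, 14, 10, 12], which differs from [3, 11, 10, 12] at index 0.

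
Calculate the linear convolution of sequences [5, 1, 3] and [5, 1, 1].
y[0] = 5×5 = 25; y[1] = 5×1 + 1×5 = 10; y[2] = 5×1 + 1×1 + 3×5 = 21; y[3] = 1×1 + 3×1 = 4; y[4] = 3×1 = 3

[25, 10, 21, 4, 3]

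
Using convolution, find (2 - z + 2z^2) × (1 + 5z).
Ascending coefficients: a = [2, -1, 2], b = [1, 5]. c[0] = 2×1 = 2; c[1] = 2×5 + -1×1 = 9; c[2] = -1×5 + 2×1 = -3; c[3] = 2×5 = 10. Result coefficients: [2, 9, -3, 10] → 2 + 9z - 3z^2 + 10z^3

2 + 9z - 3z^2 + 10z^3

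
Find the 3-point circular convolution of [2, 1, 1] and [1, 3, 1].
Use y[k] = Σ_j a[j]·b[(k-j) mod 3]. y[0] = 2×1 + 1×1 + 1×3 = 6; y[1] = 2×3 + 1×1 + 1×1 = 8; y[2] = 2×1 + 1×3 + 1×1 = 6. Result: [6, 8, 6]

[6, 8, 6]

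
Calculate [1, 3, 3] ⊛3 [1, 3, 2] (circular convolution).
Use y[k] = Σ_j f[j]·g[(k-j) mod 3]. y[0] = 1×1 + 3×2 + 3×3 = 16; y[1] = 1×3 + 3×1 + 3×2 = 12; y[2] = 1×2 + 3×3 + 3×1 = 14. Result: [16, 12, 14]

[16, 12, 14]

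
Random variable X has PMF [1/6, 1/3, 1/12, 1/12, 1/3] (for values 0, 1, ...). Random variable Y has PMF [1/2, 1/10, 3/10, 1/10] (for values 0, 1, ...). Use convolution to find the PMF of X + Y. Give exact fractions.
P(X+Y=k) = Σ_i P(X=i)·P(Y=k-i) — a convolution of [1/6, 1/3, 1/12, 1/12, 1/3] and [1/2, 1/10, 3/10, 1/10]. P(X+Y=0) = (1/6)×(1/2) = 1/12; P(X+Y=1) = (1/6)×(1/10) + (1/3)×(1/2) = 1/60 + 1/6 = 11/60; P(X+Y=2) = (1/6)×(3/10) + (1/3)×(1/10) + (1/12)×(1/2) = 1/20 + 1/30 + 1/24 = 1/8; P(X+Y=3) = (1/6)×(1/10) + (1/3)×(3/10) + (1/12)×(1/10) + (1/12)×(1/2) = 1/60 + 1/10 + 1/120 + 1/24 = 1/6; P(X+Y=4) = (1/3)×(1/10) + (1/12)×(3/10) + (1/12)×(1/10) + (1/3)×(1/2) = 1/30 + 1/40 + 1/120 + 1/6 = 7/30; P(X+Y=5) = (1/12)×(1/10) + (1/12)×(3/10) + (1/3)×(1/10) = 1/120 + 1/40 + 1/30 = 1/15; P(X+Y=6) = (1/12)×(1/10) + (1/3)×(3/10) = 1/120 + 1/10 = 13/120; P(X+Y=7) = (1/3)×(1/10) = 1/30. PMF: [1/12, 11/60, 1/8, 1/6, 7/30, 1/15, 13/120, 1/30] (sums to 1 ✓)

[1/12, 11/60, 1/8, 1/6, 7/30, 1/15, 13/120, 1/30]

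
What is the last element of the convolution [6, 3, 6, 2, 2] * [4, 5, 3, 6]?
Use y[k] = Σ_i a[i]·b[k-i] at k=7. y[7] = 2×6 = 12

12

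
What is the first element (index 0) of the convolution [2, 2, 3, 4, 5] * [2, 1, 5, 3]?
Use y[k] = Σ_i a[i]·b[k-i] at k=0. y[0] = 2×2 = 4

4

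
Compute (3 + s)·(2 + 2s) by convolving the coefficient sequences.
Ascending coefficients: a = [3, 1], b = [2, 2]. c[0] = 3×2 = 6; c[1] = 3×2 + 1×2 = 8; c[2] = 1×2 = 2. Result coefficients: [6, 8, 2] → 6 + 8s + 2s^2

6 + 8s + 2s^2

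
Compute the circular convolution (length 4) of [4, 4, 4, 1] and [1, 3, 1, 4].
Use y[k] = Σ_j f[j]·g[(k-j) mod 4]. y[0] = 4×1 + 4×4 + 4×1 + 1×3 = 27; y[1] = 4×3 + 4×1 + 4×4 + 1×1 = 33; y[2] = 4×1 + 4×3 + 4×1 + 1×4 = 24; y[3] = 4×4 + 4×1 + 4×3 + 1×1 = 33. Result: [27, 33, 24, 33]

[27, 33, 24, 33]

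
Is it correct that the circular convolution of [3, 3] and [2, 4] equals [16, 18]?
Recompute circular convolution of [3, 3] and [2, 4]: y[0] = 3×2 + 3×4 = 18; y[1] = 3×4 + 3×2 = 18 → [18, 18]. Compare to given [16, 18]: they differ at index 0: given 16, correct 18, so answer: No

No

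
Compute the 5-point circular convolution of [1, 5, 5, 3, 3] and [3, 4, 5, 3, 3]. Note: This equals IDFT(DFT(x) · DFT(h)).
Either evaluate y[k] = Σ_j x[j]·h[(k-j) mod 5] directly, or use IDFT(DFT(x) · DFT(h)). y[0] = 1×3 + 5×3 + 5×3 + 3×5 + 3×4 = 60; y[1] = 1×4 + 5×3 + 5×3 + 3×3 + 3×5 = 58; y[2] = 1×5 + 5×4 + 5×3 + 3×3 + 3×3 = 58; y[3] = 1×3 + 5×5 + 5×4 + 3×3 + 3×3 = 66; y[4] = 1×3 + 5×3 + 5×5 + 3×4 + 3×3 = 64. Result: [60, 58, 58, 66, 64]

[60, 58, 58, 66, 64]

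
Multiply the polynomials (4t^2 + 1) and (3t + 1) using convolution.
Ascending coefficients: a = [1, 0, 4], b = [1, 3]. c[0] = 1×1 = 1; c[1] = 1×3 + 0×1 = 3; c[2] = 0×3 + 4×1 = 4; c[3] = 4×3 = 12. Result coefficients: [1, 3, 4, 12] → 12t^3 + 4t^2 + 3t + 1

12t^3 + 4t^2 + 3t + 1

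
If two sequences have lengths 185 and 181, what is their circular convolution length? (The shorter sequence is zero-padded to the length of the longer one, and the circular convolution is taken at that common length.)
Circular convolution (zero-padding the shorter input) has length max(m, n) = max(185, 181) = 185

185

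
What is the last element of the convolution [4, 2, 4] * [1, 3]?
Use y[k] = Σ_i a[i]·b[k-i] at k=3. y[3] = 4×3 = 12

12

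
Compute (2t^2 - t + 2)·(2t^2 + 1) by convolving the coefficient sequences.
Ascending coefficients: a = [2, -1, 2], b = [1, 0, 2]. c[0] = 2×1 = 2; c[1] = 2×0 + -1×1 = -1; c[2] = 2×2 + -1×0 + 2×1 = 6; c[3] = -1×2 + 2×0 = -2; c[4] = 2×2 = 4. Result coefficients: [2, -1, 6, -2, 4] → 4t^4 - 2t^3 + 6t^2 - t + 2

4t^4 - 2t^3 + 6t^2 - t + 2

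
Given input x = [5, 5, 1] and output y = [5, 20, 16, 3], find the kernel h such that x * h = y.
Output length 4 = len(x) + len(h) - 1 ⇒ len(h) = 2. Solve h forward using h[k] = (y[k] - Σ_{i≥1} x[i]·h[k-i]) / x[0]: h[0] = y[0] / x[0] = 5 / 5 = 1; h[1] = (y[1] - 5×1) / x[0] = (20 - 5×1) / 5 = 3. So h = [1, 3]. Forward-check [5, 5, 1] * [1, 3]: y[0] = 5×1 = 5; y[1] = 5×3 + 5×1 = 20; y[2] = 5×3 + 1×1 = 16; y[3] = 1×3 = 3 → [5, 20, 16, 3] ✓

[1, 3]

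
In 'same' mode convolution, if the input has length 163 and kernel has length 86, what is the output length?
'Same' mode returns an output with the same length as the input: 163

163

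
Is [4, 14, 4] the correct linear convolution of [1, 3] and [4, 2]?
Recompute linear convolution of [1, 3] and [4, 2]: y[0] = 1×4 = 4; y[1] = 1×2 + 3×4 = 14; y[2] = 3×2 = 6 → [4, 14, 6]. Compare to given [4, 14, 4]: they differ at index 2: given 4, correct 6, so answer: No

No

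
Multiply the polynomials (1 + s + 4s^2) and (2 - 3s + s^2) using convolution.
Ascending coefficients: a = [1, 1, 4], b = [2, -3, 1]. c[0] = 1×2 = 2; c[1] = 1×-3 + 1×2 = -1; c[2] = 1×1 + 1×-3 + 4×2 = 6; c[3] = 1×1 + 4×-3 = -11; c[4] = 4×1 = 4. Result coefficients: [2, -1, 6, -11, 4] → 2 - s + 6s^2 - 11s^3 + 4s^4

2 - s + 6s^2 - 11s^3 + 4s^4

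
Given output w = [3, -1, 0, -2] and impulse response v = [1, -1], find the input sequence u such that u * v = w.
Deconvolve w=[3, -1, 0, -2] by v=[1, -1]. Since v[0]=1, solve forward: u[0] = w[0] / 1 = 3; u[1] = (w[1] - 3×-1) / 1 = 2; u[2] = (w[2] - 2×-1) / 1 = 2. So u = [3, 2, 2]. Check by forward convolution: w[0] = 3×1 = 3; w[1] = 3×-1 + 2×1 = -1; w[2] = 2×-1 + 2×1 = 0; w[3] = 2×-1 = -2

[3, 2, 2]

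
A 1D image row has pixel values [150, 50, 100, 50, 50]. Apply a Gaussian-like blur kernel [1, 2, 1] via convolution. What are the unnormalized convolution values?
Convolve image row [150, 50, 100, 50, 50] with kernel [1, 2, 1]: y[0] = 150×1 = 150; y[1] = 150×2 + 50×1 = 350; y[2] = 150×1 + 50×2 + 100×1 = 350; y[3] = 50×1 + 100×2 + 50×1 = 300; y[4] = 100×1 + 50×2 + 50×1 = 250; y[5] = 50×1 + 50×2 = 150; y[6] = 50×1 = 50 → [150, 350, 350, 300, 250, 150, 50]. Normalization factor = sum(kernel) = 4.

[150, 350, 350, 300, 250, 150, 50]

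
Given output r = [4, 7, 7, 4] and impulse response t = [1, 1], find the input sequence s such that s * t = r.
Deconvolve r=[4, 7, 7, 4] by t=[1, 1]. Since t[0]=1, solve forward: s[0] = r[0] / 1 = 4; s[1] = (r[1] - 4×1) / 1 = 3; s[2] = (r[2] - 3×1) / 1 = 4. So s = [4, 3, 4]. Check by forward convolution: r[0] = 4×1 = 4; r[1] = 4×1 + 3×1 = 7; r[2] = 3×1 + 4×1 = 7; r[3] = 4×1 = 4

[4, 3, 4]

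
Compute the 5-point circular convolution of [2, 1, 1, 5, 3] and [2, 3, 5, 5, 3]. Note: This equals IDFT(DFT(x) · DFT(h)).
Either evaluate y[k] = Σ_j x[j]·h[(k-j) mod 5] directly, or use IDFT(DFT(x) · DFT(h)). y[0] = 2×2 + 1×3 + 1×5 + 5×5 + 3×3 = 46; y[1] = 2×3 + 1×2 + 1×3 + 5×5 + 3×5 = 51; y[2] = 2×5 + 1×3 + 1×2 + 5×3 + 3×5 = 45; y[3] = 2×5 + 1×5 + 1×3 + 5×2 + 3×3 = 37; y[4] = 2×3 + 1×5 + 1×5 + 5×3 + 3×2 = 37. Result: [46, 51, 45, 37, 37]

[46, 51, 45, 37, 37]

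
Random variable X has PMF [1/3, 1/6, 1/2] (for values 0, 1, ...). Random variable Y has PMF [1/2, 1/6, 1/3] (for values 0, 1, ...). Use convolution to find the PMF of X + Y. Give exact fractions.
P(X+Y=k) = Σ_i P(X=i)·P(Y=k-i) — a convolution of [1/3, 1/6, 1/2] and [1/2, 1/6, 1/3]. P(X+Y=0) = (1/3)×(1/2) = 1/6; P(X+Y=1) = (1/3)×(1/6) + (1/6)×(1/2) = 1/18 + 1/12 = 5/36; P(X+Y=2) = (1/3)×(1/3) + (1/6)×(1/6) + (1/2)×(1/2) = 1/9 + 1/36 + 1/4 = 7/18; P(X+Y=3) = (1/6)×(1/3) + (1/2)×(1/6) = 1/18 + 1/12 = 5/36; P(X+Y=4) = (1/2)×(1/3) = 1/6. PMF: [1/6, 5/36, 7/18, 5/36, 1/6] (sums to 1 ✓)

[1/6, 5/36, 7/18, 5/36, 1/6]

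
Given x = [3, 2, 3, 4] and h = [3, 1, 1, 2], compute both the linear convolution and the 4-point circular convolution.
Linear: y_lin[0] = 3×3 = 9; y_lin[1] = 3×1 + 2×3 = 9; y_lin[2] = 3×1 + 2×1 + 3×3 = 14; y_lin[3] = 3×2 + 2×1 + 3×1 + 4×3 = 23; y_lin[4] = 2×2 + 3×1 + 4×1 = 11; y_lin[5] = 3×2 + 4×1 = 10; y_lin[6] = 4×2 = 8 → [9, 9, 14, 23, 11, 10, 8]. Circular (length 4): y[0] = 3×3 + 2×2 + 3×1 + 4×1 = 20; y[1] = 3×1 + 2×3 + 3×2 + 4×1 = 19; y[2] = 3×1 + 2×1 + 3×3 + 4×2 = 22; y[3] = 3×2 + 2×1 + 3×1 + 4×3 = 23 → [20, 19, 22, 23]

Linear: [9, 9, 14, 23, 11, 10, 8], Circular: [20, 19, 22, 23]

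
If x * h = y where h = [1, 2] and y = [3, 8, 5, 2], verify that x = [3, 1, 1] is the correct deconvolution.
Forward-compute [3, 1, 1] * [1, 2]: y[0] = 3×1 = 3; y[1] = 3×2 + 1×1 = 7; y[2] = 1×2 + 1×1 = 3; y[3] = 1×2 = 2 → [3, 7, 3, 2]. Does not match given y = [3, 8, 5, 2].

Not verified. [3, 1, 1] * [1, 2] = [3, 7, 3, 2], which differs from [3, 8, 5, 2] at index 1.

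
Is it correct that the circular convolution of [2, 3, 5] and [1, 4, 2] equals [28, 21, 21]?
Recompute circular convolution of [2, 3, 5] and [1, 4, 2]: y[0] = 2×1 + 3×2 + 5×4 = 28; y[1] = 2×4 + 3×1 + 5×2 = 21; y[2] = 2×2 + 3×4 + 5×1 = 21 → [28, 21, 21]. Given [28, 21, 21] matches, so answer: Yes

Yes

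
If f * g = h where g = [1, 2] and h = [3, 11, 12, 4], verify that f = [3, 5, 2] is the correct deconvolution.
Forward-compute [3, 5, 2] * [1, 2]: h[0] = 3×1 = 3; h[1] = 3×2 + 5×1 = 11; h[2] = 5×2 + 2×1 = 12; h[3] = 2×2 = 4 → [3, 11, 12, 4]. Matches given h = [3, 11, 12, 4], so verified.

Verified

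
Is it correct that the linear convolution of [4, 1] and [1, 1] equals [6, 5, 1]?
Recompute linear convolution of [4, 1] and [1, 1]: y[0] = 4×1 = 4; y[1] = 4×1 + 1×1 = 5; y[2] = 1×1 = 1 → [4, 5, 1]. Compare to given [6, 5, 1]: they differ at index 0: given 6, correct 4, so answer: No

No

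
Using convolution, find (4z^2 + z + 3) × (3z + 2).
Ascending coefficients: a = [3, 1, 4], b = [2, 3]. c[0] = 3×2 = 6; c[1] = 3×3 + 1×2 = 11; c[2] = 1×3 + 4×2 = 11; c[3] = 4×3 = 12. Result coefficients: [6, 11, 11, 12] → 12z^3 + 11z^2 + 11z + 6

12z^3 + 11z^2 + 11z + 6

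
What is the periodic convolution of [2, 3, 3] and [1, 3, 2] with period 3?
Use y[k] = Σ_j u[j]·v[(k-j) mod 3]. y[0] = 2×1 + 3×2 + 3×3 = 17; y[1] = 2×3 + 3×1 + 3×2 = 15; y[2] = 2×2 + 3×3 + 3×1 = 16. Result: [17, 15, 16]

[17, 15, 16]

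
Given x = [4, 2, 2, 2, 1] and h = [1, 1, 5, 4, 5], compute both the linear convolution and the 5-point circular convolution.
Linear: y_lin[0] = 4×1 = 4; y_lin[1] = 4×1 + 2×1 = 6; y_lin[2] = 4×5 + 2×1 + 2×1 = 24; y_lin[3] = 4×4 + 2×5 + 2×1 + 2×1 = 30; y_lin[4] = 4×5 + 2×4 + 2×5 + 2×1 + 1×1 = 41; y_lin[5] = 2×5 + 2×4 + 2×5 + 1×1 = 29; y_lin[6] = 2×5 + 2×4 + 1×5 = 23; y_lin[7] = 2×5 + 1×4 = 14; y_lin[8] = 1×5 = 5 → [4, 6, 24, 30, 41, 29, 23, 14, 5]. Circular (length 5): y[0] = 4×1 + 2×5 + 2×4 + 2×5 + 1×1 = 33; y[1] = 4×1 + 2×1 + 2×5 + 2×4 + 1×5 = 29; y[2] = 4×5 + 2×1 + 2×1 + 2×5 + 1×4 = 38; y[3] = 4×4 + 2×5 + 2×1 + 2×1 + 1×5 = 35; y[4] = 4×5 + 2×4 + 2×5 + 2×1 + 1×1 = 41 → [33, 29, 38, 35, 41]

Linear: [4, 6, 24, 30, 41, 29, 23, 14, 5], Circular: [33, 29, 38, 35, 41]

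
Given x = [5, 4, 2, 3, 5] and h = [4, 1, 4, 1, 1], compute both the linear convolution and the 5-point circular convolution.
Linear: y_lin[0] = 5×4 = 20; y_lin[1] = 5×1 + 4×4 = 21; y_lin[2] = 5×4 + 4×1 + 2×4 = 32; y_lin[3] = 5×1 + 4×4 + 2×1 + 3×4 = 35; y_lin[4] = 5×1 + 4×1 + 2×4 + 3×1 + 5×4 = 40; y_lin[5] = 4×1 + 2×1 + 3×4 + 5×1 = 23; y_lin[6] = 2×1 + 3×1 + 5×4 = 25; y_lin[7] = 3×1 + 5×1 = 8; y_lin[8] = 5×1 = 5 → [20, 21, 32, 35, 40, 23, 25, 8, 5]. Circular (length 5): y[0] = 5×4 + 4×1 + 2×1 + 3×4 + 5×1 = 43; y[1] = 5×1 + 4×4 + 2×1 + 3×1 + 5×4 = 46; y[2] = 5×4 + 4×1 + 2×4 + 3×1 + 5×1 = 40; y[3] = 5×1 + 4×4 + 2×1 + 3×4 + 5×1 = 40; y[4] = 5×1 + 4×1 + 2×4 + 3×1 + 5×4 = 40 → [43, 46, 40, 40, 40]

Linear: [20, 21, 32, 35, 40, 23, 25, 8, 5], Circular: [43, 46, 40, 40, 40]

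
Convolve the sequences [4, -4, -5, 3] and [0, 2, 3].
y[0] = 4×0 = 0; y[1] = 4×2 + -4×0 = 8; y[2] = 4×3 + -4×2 + -5×0 = 4; y[3] = -4×3 + -5×2 + 3×0 = -22; y[4] = -5×3 + 3×2 = -9; y[5] = 3×3 = 9

[0, 8, 4, -22, -9, 9]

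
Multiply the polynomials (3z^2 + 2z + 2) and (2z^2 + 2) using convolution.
Ascending coefficients: a = [2, 2, 3], b = [2, 0, 2]. c[0] = 2×2 = 4; c[1] = 2×0 + 2×2 = 4; c[2] = 2×2 + 2×0 + 3×2 = 10; c[3] = 2×2 + 3×0 = 4; c[4] = 3×2 = 6. Result coefficients: [4, 4, 10, 4, 6] → 6z^4 + 4z^3 + 10z^2 + 4z + 4

6z^4 + 4z^3 + 10z^2 + 4z + 4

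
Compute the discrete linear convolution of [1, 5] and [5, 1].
y[0] = 1×5 = 5; y[1] = 1×1 + 5×5 = 26; y[2] = 5×1 = 5

[5, 26, 5]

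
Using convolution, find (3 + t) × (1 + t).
Ascending coefficients: a = [3, 1], b = [1, 1]. c[0] = 3×1 = 3; c[1] = 3×1 + 1×1 = 4; c[2] = 1×1 = 1. Result coefficients: [3, 4, 1] → 3 + 4t + t^2

3 + 4t + t^2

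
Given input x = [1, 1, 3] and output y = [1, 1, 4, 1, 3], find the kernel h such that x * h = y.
Output length 5 = len(x) + len(h) - 1 ⇒ len(h) = 3. Solve h forward using h[k] = (y[k] - Σ_{i≥1} x[i]·h[k-i]) / x[0]: h[0] = y[0] / x[0] = 1 / 1 = 1; h[1] = (y[1] - 1×1) / x[0] = (1 - 1×1) / 1 = 0; h[2] = (y[2] - 1×0 - 3×1) / x[0] = (4 - 1×0 - 3×1) / 1 = 1. So h = [1, 0, 1]. Forward-check [1, 1, 3] * [1, 0, 1]: y[0] = 1×1 = 1; y[1] = 1×0 + 1×1 = 1; y[2] = 1×1 + 1×0 + 3×1 = 4; y[3] = 1×1 + 3×0 = 1; y[4] = 3×1 = 3 → [1, 1, 4, 1, 3] ✓

[1, 0, 1]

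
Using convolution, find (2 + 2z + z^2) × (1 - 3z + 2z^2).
Ascending coefficients: a = [2, 2, 1], b = [1, -3, 2]. c[0] = 2×1 = 2; c[1] = 2×-3 + 2×1 = -4; c[2] = 2×2 + 2×-3 + 1×1 = -1; c[3] = 2×2 + 1×-3 = 1; c[4] = 1×2 = 2. Result coefficients: [2, -4, -1, 1, 2] → 2 - 4z - z^2 + z^3 + 2z^4

2 - 4z - z^2 + z^3 + 2z^4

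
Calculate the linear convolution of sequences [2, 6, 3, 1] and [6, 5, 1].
y[0] = 2×6 = 12; y[1] = 2×5 + 6×6 = 46; y[2] = 2×1 + 6×5 + 3×6 = 50; y[3] = 6×1 + 3×5 + 1×6 = 27; y[4] = 3×1 + 1×5 = 8; y[5] = 1×1 = 1

[12, 46, 50, 27, 8, 1]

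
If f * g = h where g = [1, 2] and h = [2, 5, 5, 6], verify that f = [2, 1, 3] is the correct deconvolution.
Forward-compute [2, 1, 3] * [1, 2]: h[0] = 2×1 = 2; h[1] = 2×2 + 1×1 = 5; h[2] = 1×2 + 3×1 = 5; h[3] = 3×2 = 6 → [2, 5, 5, 6]. Matches given h = [2, 5, 5, 6], so verified.

Verified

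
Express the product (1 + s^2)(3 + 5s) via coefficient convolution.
Ascending coefficients: a = [1, 0, 1], b = [3, 5]. c[0] = 1×3 = 3; c[1] = 1×5 + 0×3 = 5; c[2] = 0×5 + 1×3 = 3; c[3] = 1×5 = 5. Result coefficients: [3, 5, 3, 5] → 3 + 5s + 3s^2 + 5s^3

3 + 5s + 3s^2 + 5s^3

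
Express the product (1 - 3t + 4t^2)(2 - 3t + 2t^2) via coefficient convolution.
Ascending coefficients: a = [1, -3, 4], b = [2, -3, 2]. c[0] = 1×2 = 2; c[1] = 1×-3 + -3×2 = -9; c[2] = 1×2 + -3×-3 + 4×2 = 19; c[3] = -3×2 + 4×-3 = -18; c[4] = 4×2 = 8. Result coefficients: [2, -9, 19, -18, 8] → 2 - 9t + 19t^2 - 18t^3 + 8t^4

2 - 9t + 19t^2 - 18t^3 + 8t^4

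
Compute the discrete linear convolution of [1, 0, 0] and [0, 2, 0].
y[0] = 1×0 = 0; y[1] = 1×2 + 0×0 = 2; y[2] = 1×0 + 0×2 + 0×0 = 0; y[3] = 0×0 + 0×2 = 0; y[4] = 0×0 = 0

[0, 2, 0, 0, 0]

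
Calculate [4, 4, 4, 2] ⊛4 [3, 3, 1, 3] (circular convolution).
Use y[k] = Σ_j f[j]·g[(k-j) mod 4]. y[0] = 4×3 + 4×3 + 4×1 + 2×3 = 34; y[1] = 4×3 + 4×3 + 4×3 + 2×1 = 38; y[2] = 4×1 + 4×3 + 4×3 + 2×3 = 34; y[3] = 4×3 + 4×1 + 4×3 + 2×3 = 34. Result: [34, 38, 34, 34]

[34, 38, 34, 34]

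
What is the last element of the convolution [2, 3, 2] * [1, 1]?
Use y[k] = Σ_i a[i]·b[k-i] at k=3. y[3] = 2×1 = 2

2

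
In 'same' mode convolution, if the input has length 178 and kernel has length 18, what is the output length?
'Same' mode returns an output with the same length as the input: 178

178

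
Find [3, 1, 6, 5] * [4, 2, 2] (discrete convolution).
y[0] = 3×4 = 12; y[1] = 3×2 + 1×4 = 10; y[2] = 3×2 + 1×2 + 6×4 = 32; y[3] = 1×2 + 6×2 + 5×4 = 34; y[4] = 6×2 + 5×2 = 22; y[5] = 5×2 = 10

[12, 10, 32, 34, 22, 10]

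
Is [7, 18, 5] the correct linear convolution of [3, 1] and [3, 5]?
Recompute linear convolution of [3, 1] and [3, 5]: y[0] = 3×3 = 9; y[1] = 3×5 + 1×3 = 18; y[2] = 1×5 = 5 → [9, 18, 5]. Compare to given [7, 18, 5]: they differ at index 0: given 7, correct 9, so answer: No

No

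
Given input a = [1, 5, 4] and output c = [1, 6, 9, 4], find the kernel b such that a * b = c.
Output length 4 = len(a) + len(b) - 1 ⇒ len(b) = 2. Solve b forward using b[k] = (c[k] - Σ_{i≥1} a[i]·b[k-i]) / a[0]: b[0] = c[0] / a[0] = 1 / 1 = 1; b[1] = (c[1] - 5×1) / a[0] = (6 - 5×1) / 1 = 1. So b = [1, 1]. Forward-check [1, 5, 4] * [1, 1]: c[0] = 1×1 = 1; c[1] = 1×1 + 5×1 = 6; c[2] = 5×1 + 4×1 = 9; c[3] = 4×1 = 4 → [1, 6, 9, 4] ✓

[1, 1]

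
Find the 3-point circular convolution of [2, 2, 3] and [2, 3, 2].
Use y[k] = Σ_j s[j]·t[(k-j) mod 3]. y[0] = 2×2 + 2×2 + 3×3 = 17; y[1] = 2×3 + 2×2 + 3×2 = 16; y[2] = 2×2 + 2×3 + 3×2 = 16. Result: [17, 16, 16]

[17, 16, 16]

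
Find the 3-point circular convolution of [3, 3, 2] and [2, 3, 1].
Use y[k] = Σ_j u[j]·v[(k-j) mod 3]. y[0] = 3×2 + 3×1 + 2×3 = 15; y[1] = 3×3 + 3×2 + 2×1 = 17; y[2] = 3×1 + 3×3 + 2×2 = 16. Result: [15, 17, 16]

[15, 17, 16]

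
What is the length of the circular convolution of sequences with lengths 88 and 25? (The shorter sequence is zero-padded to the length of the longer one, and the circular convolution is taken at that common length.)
Circular convolution (zero-padding the shorter input) has length max(m, n) = max(88, 25) = 88

88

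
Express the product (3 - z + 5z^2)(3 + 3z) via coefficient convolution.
Ascending coefficients: a = [3, -1, 5], b = [3, 3]. c[0] = 3×3 = 9; c[1] = 3×3 + -1×3 = 6; c[2] = -1×3 + 5×3 = 12; c[3] = 5×3 = 15. Result coefficients: [9, 6, 12, 15] → 9 + 6z + 12z^2 + 15z^3

9 + 6z + 12z^2 + 15z^3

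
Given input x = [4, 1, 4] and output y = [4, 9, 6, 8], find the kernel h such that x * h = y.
Output length 4 = len(x) + len(h) - 1 ⇒ len(h) = 2. Solve h forward using h[k] = (y[k] - Σ_{i≥1} x[i]·h[k-i]) / x[0]: h[0] = y[0] / x[0] = 4 / 4 = 1; h[1] = (y[1] - 1×1) / x[0] = (9 - 1×1) / 4 = 2. So h = [1, 2]. Forward-check [4, 1, 4] * [1, 2]: y[0] = 4×1 = 4; y[1] = 4×2 + 1×1 = 9; y[2] = 1×2 + 4×1 = 6; y[3] = 4×2 = 8 → [4, 9, 6, 8] ✓

[1, 2]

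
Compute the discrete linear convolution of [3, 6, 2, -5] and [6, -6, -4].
y[0] = 3×6 = 18; y[1] = 3×-6 + 6×6 = 18; y[2] = 3×-4 + 6×-6 + 2×6 = -36; y[3] = 6×-4 + 2×-6 + -5×6 = -66; y[4] = 2×-4 + -5×-6 = 22; y[5] = -5×-4 = 20

[18, 18, -36, -66, 22, 20]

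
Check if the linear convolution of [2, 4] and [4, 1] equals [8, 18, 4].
Recompute linear convolution of [2, 4] and [4, 1]: y[0] = 2×4 = 8; y[1] = 2×1 + 4×4 = 18; y[2] = 4×1 = 4 → [8, 18, 4]. Given [8, 18, 4] matches, so answer: Yes

Yes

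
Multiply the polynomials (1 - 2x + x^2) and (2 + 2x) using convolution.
Ascending coefficients: a = [1, -2, 1], b = [2, 2]. c[0] = 1×2 = 2; c[1] = 1×2 + -2×2 = -2; c[2] = -2×2 + 1×2 = -2; c[3] = 1×2 = 2. Result coefficients: [2, -2, -2, 2] → 2 - 2x - 2x^2 + 2x^3

2 - 2x - 2x^2 + 2x^3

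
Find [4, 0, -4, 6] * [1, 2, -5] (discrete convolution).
y[0] = 4×1 = 4; y[1] = 4×2 + 0×1 = 8; y[2] = 4×-5 + 0×2 + -4×1 = -24; y[3] = 0×-5 + -4×2 + 6×1 = -2; y[4] = -4×-5 + 6×2 = 32; y[5] = 6×-5 = -30

[4, 8, -24, -2, 32, -30]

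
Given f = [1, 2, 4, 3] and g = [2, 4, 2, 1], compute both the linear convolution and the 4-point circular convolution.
Linear: y_lin[0] = 1×2 = 2; y_lin[1] = 1×4 + 2×2 = 8; y_lin[2] = 1×2 + 2×4 + 4×2 = 18; y_lin[3] = 1×1 + 2×2 + 4×4 + 3×2 = 27; y_lin[4] = 2×1 + 4×2 + 3×4 = 22; y_lin[5] = 4×1 + 3×2 = 10; y_lin[6] = 3×1 = 3 → [2, 8, 18, 27, 22, 10, 3]. Circular (length 4): y[0] = 1×2 + 2×1 + 4×2 + 3×4 = 24; y[1] = 1×4 + 2×2 + 4×1 + 3×2 = 18; y[2] = 1×2 + 2×4 + 4×2 + 3×1 = 21; y[3] = 1×1 + 2×2 + 4×4 + 3×2 = 27 → [24, 18, 21, 27]

Linear: [2, 8, 18, 27, 22, 10, 3], Circular: [24, 18, 21, 27]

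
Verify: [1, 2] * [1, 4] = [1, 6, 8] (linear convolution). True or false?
Recompute linear convolution of [1, 2] and [1, 4]: y[0] = 1×1 = 1; y[1] = 1×4 + 2×1 = 6; y[2] = 2×4 = 8 → [1, 6, 8]. Given [1, 6, 8] matches, so answer: Yes

Yes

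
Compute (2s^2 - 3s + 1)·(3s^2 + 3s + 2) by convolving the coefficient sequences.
Ascending coefficients: a = [1, -3, 2], b = [2, 3, 3]. c[0] = 1×2 = 2; c[1] = 1×3 + -3×2 = -3; c[2] = 1×3 + -3×3 + 2×2 = -2; c[3] = -3×3 + 2×3 = -3; c[4] = 2×3 = 6. Result coefficients: [2, -3, -2, -3, 6] → 6s^4 - 3s^3 - 2s^2 - 3s + 2

6s^4 - 3s^3 - 2s^2 - 3s + 2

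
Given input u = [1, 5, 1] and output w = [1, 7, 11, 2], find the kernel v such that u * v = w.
Output length 4 = len(u) + len(v) - 1 ⇒ len(v) = 2. Solve v forward using v[k] = (w[k] - Σ_{i≥1} u[i]·v[k-i]) / u[0]: v[0] = w[0] / u[0] = 1 / 1 = 1; v[1] = (w[1] - 5×1) / u[0] = (7 - 5×1) / 1 = 2. So v = [1, 2]. Forward-check [1, 5, 1] * [1, 2]: w[0] = 1×1 = 1; w[1] = 1×2 + 5×1 = 7; w[2] = 5×2 + 1×1 = 11; w[3] = 1×2 = 2 → [1, 7, 11, 2] ✓

[1, 2]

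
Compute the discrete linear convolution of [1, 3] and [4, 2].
y[0] = 1×4 = 4; y[1] = 1×2 + 3×4 = 14; y[2] = 3×2 = 6

[4, 14, 6]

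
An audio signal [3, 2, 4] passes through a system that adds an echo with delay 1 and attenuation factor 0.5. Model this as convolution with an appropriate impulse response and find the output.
Direct-path + delayed-attenuated-path model → impulse response h = [1, 0.5] (1 at lag 0, 0.5 at lag 1). Output y[n] = x[n] + 0.5·x[n - 1] (with x[n] = 0 outside 0..2): y[0] = 3 + 0.5×0 = 3; y[1] = 2 + 0.5×3 = 3.5; y[2] = 4 + 0.5×2 = 5.0; y[3] = 0 + 0.5×4 = 2.0. So y = [3, 3.5, 5.0, 2.0]

[3, 3.5, 5.0, 2.0]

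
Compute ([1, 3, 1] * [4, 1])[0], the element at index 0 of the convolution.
Use y[k] = Σ_i a[i]·b[k-i] at k=0. y[0] = 1×4 = 4

4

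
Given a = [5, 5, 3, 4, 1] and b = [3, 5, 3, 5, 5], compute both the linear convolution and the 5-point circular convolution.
Linear: y_lin[0] = 5×3 = 15; y_lin[1] = 5×5 + 5×3 = 40; y_lin[2] = 5×3 + 5×5 + 3×3 = 49; y_lin[3] = 5×5 + 5×3 + 3×5 + 4×3 = 67; y_lin[4] = 5×5 + 5×5 + 3×3 + 4×5 + 1×3 = 82; y_lin[5] = 5×5 + 3×5 + 4×3 + 1×5 = 57; y_lin[6] = 3×5 + 4×5 + 1×3 = 38; y_lin[7] = 4×5 + 1×5 = 25; y_lin[8] = 1×5 = 5 → [15, 40, 49, 67, 82, 57, 38, 25, 5]. Circular (length 5): y[0] = 5×3 + 5×5 + 3×5 + 4×3 + 1×5 = 72; y[1] = 5×5 + 5×3 + 3×5 + 4×5 + 1×3 = 78; y[2] = 5×3 + 5×5 + 3×3 + 4×5 + 1×5 = 74; y[3] = 5×5 + 5×3 + 3×5 + 4×3 + 1×5 = 72; y[4] = 5×5 + 5×5 + 3×3 + 4×5 + 1×3 = 82 → [72, 78, 74, 72, 82]

Linear: [15, 40, 49, 67, 82, 57, 38, 25, 5], Circular: [72, 78, 74, 72, 82]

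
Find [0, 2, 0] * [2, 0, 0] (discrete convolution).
y[0] = 0×2 = 0; y[1] = 0×0 + 2×2 = 4; y[2] = 0×0 + 2×0 + 0×2 = 0; y[3] = 2×0 + 0×0 = 0; y[4] = 0×0 = 0

[0, 4, 0, 0, 0]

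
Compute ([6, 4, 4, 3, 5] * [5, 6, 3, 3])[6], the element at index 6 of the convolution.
Use y[k] = Σ_i a[i]·b[k-i] at k=6. y[6] = 3×3 + 5×3 = 24

24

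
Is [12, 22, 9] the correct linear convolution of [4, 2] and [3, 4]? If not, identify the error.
Recompute linear convolution of [4, 2] and [3, 4]: y[0] = 4×3 = 12; y[1] = 4×4 + 2×3 = 22; y[2] = 2×4 = 8 → [12, 22, 8]. Compare to given [12, 22, 9]: they differ at index 2: given 9, correct 8, so answer: No

No. Error at index 2: given 9, correct 8.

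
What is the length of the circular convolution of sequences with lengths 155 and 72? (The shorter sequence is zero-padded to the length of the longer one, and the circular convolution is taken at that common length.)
Circular convolution (zero-padding the shorter input) has length max(m, n) = max(155, 72) = 155

155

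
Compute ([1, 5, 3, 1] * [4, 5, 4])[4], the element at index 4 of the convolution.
Use y[k] = Σ_i a[i]·b[k-i] at k=4. y[4] = 3×4 + 1×5 = 17

17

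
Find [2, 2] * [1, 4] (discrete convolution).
y[0] = 2×1 = 2; y[1] = 2×4 + 2×1 = 10; y[2] = 2×4 = 8

[2, 10, 8]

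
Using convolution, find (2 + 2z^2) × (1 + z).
Ascending coefficients: a = [2, 0, 2], b = [1, 1]. c[0] = 2×1 = 2; c[1] = 2×1 + 0×1 = 2; c[2] = 0×1 + 2×1 = 2; c[3] = 2×1 = 2. Result coefficients: [2, 2, 2, 2] → 2 + 2z + 2z^2 + 2z^3

2 + 2z + 2z^2 + 2z^3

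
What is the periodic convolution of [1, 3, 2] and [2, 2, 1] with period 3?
Use y[k] = Σ_j f[j]·g[(k-j) mod 3]. y[0] = 1×2 + 3×1 + 2×2 = 9; y[1] = 1×2 + 3×2 + 2×1 = 10; y[2] = 1×1 + 3×2 + 2×2 = 11. Result: [9, 10, 11]

[9, 10, 11]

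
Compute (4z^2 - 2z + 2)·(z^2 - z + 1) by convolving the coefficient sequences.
Ascending coefficients: a = [2, -2, 4], b = [1, -1, 1]. c[0] = 2×1 = 2; c[1] = 2×-1 + -2×1 = -4; c[2] = 2×1 + -2×-1 + 4×1 = 8; c[3] = -2×1 + 4×-1 = -6; c[4] = 4×1 = 4. Result coefficients: [2, -4, 8, -6, 4] → 4z^4 - 6z^3 + 8z^2 - 4z + 2

4z^4 - 6z^3 + 8z^2 - 4z + 2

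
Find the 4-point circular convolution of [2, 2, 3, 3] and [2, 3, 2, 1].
Use y[k] = Σ_j s[j]·t[(k-j) mod 4]. y[0] = 2×2 + 2×1 + 3×2 + 3×3 = 21; y[1] = 2×3 + 2×2 + 3×1 + 3×2 = 19; y[2] = 2×2 + 2×3 + 3×2 + 3×1 = 19; y[3] = 2×1 + 2×2 + 3×3 + 3×2 = 21. Result: [21, 19, 19, 21]

[21, 19, 19, 21]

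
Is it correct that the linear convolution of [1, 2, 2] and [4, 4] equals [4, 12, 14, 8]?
Recompute linear convolution of [1, 2, 2] and [4, 4]: y[0] = 1×4 = 4; y[1] = 1×4 + 2×4 = 12; y[2] = 2×4 + 2×4 = 16; y[3] = 2×4 = 8 → [4, 12, 16, 8]. Compare to given [4, 12, 14, 8]: they differ at index 2: given 14, correct 16, so answer: No

No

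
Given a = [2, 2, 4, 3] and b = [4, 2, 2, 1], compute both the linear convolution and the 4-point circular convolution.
Linear: y_lin[0] = 2×4 = 8; y_lin[1] = 2×2 + 2×4 = 12; y_lin[2] = 2×2 + 2×2 + 4×4 = 24; y_lin[3] = 2×1 + 2×2 + 4×2 + 3×4 = 26; y_lin[4] = 2×1 + 4×2 + 3×2 = 16; y_lin[5] = 4×1 + 3×2 = 10; y_lin[6] = 3×1 = 3 → [8, 12, 24, 26, 16, 10, 3]. Circular (length 4): y[0] = 2×4 + 2×1 + 4×2 + 3×2 = 24; y[1] = 2×2 + 2×4 + 4×1 + 3×2 = 22; y[2] = 2×2 + 2×2 + 4×4 + 3×1 = 27; y[3] = 2×1 + 2×2 + 4×2 + 3×4 = 26 → [24, 22, 27, 26]

Linear: [8, 12, 24, 26, 16, 10, 3], Circular: [24, 22, 27, 26]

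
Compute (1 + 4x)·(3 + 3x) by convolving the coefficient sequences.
Ascending coefficients: a = [1, 4], b = [3, 3]. c[0] = 1×3 = 3; c[1] = 1×3 + 4×3 = 15; c[2] = 4×3 = 12. Result coefficients: [3, 15, 12] → 3 + 15x + 12x^2

3 + 15x + 12x^2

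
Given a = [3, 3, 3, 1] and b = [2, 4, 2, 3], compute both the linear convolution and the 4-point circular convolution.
Linear: y_lin[0] = 3×2 = 6; y_lin[1] = 3×4 + 3×2 = 18; y_lin[2] = 3×2 + 3×4 + 3×2 = 24; y_lin[3] = 3×3 + 3×2 + 3×4 + 1×2 = 29; y_lin[4] = 3×3 + 3×2 + 1×4 = 19; y_lin[5] = 3×3 + 1×2 = 11; y_lin[6] = 1×3 = 3 → [6, 18, 24, 29, 19, 11, 3]. Circular (length 4): y[0] = 3×2 + 3×3 + 3×2 + 1×4 = 25; y[1] = 3×4 + 3×2 + 3×3 + 1×2 = 29; y[2] = 3×2 + 3×4 + 3×2 + 1×3 = 27; y[3] = 3×3 + 3×2 + 3×4 + 1×2 = 29 → [25, 29, 27, 29]

Linear: [6, 18, 24, 29, 19, 11, 3], Circular: [25, 29, 27, 29]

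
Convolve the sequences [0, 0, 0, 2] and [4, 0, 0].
y[0] = 0×4 = 0; y[1] = 0×0 + 0×4 = 0; y[2] = 0×0 + 0×0 + 0×4 = 0; y[3] = 0×0 + 0×0 + 2×4 = 8; y[4] = 0×0 + 2×0 = 0; y[5] = 2×0 = 0

[0, 0, 0, 8, 0, 0]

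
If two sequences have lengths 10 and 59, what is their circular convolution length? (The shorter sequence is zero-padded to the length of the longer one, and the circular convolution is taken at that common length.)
Circular convolution (zero-padding the shorter input) has length max(m, n) = max(10, 59) = 59

59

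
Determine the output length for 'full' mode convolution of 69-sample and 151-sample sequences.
Linear/full convolution length: m + n - 1 = 69 + 151 - 1 = 219

219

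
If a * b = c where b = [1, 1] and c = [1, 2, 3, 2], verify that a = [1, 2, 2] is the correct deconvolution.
Forward-compute [1, 2, 2] * [1, 1]: c[0] = 1×1 = 1; c[1] = 1×1 + 2×1 = 3; c[2] = 2×1 + 2×1 = 4; c[3] = 2×1 = 2 → [1, 3, 4, 2]. Does not match given c = [1, 2, 3, 2].

Not verified. [1, 2, 2] * [1, 1] = [1, 3, 4, 2], which differs from [1, 2, 3, 2] at index 1.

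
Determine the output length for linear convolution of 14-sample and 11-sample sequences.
Linear/full convolution length: m + n - 1 = 14 + 11 - 1 = 24

24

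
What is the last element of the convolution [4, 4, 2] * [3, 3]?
Use y[k] = Σ_i a[i]·b[k-i] at k=3. y[3] = 2×3 = 6

6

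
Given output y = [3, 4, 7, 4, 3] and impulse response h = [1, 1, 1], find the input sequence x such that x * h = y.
Deconvolve y=[3, 4, 7, 4, 3] by h=[1, 1, 1]. Since h[0]=1, solve forward: x[0] = y[0] / 1 = 3; x[1] = (y[1] - 3×1) / 1 = 1; x[2] = (y[2] - 1×1 - 3×1) / 1 = 3. So x = [3, 1, 3]. Check by forward convolution: y[0] = 3×1 = 3; y[1] = 3×1 + 1×1 = 4; y[2] = 3×1 + 1×1 + 3×1 = 7; y[3] = 1×1 + 3×1 = 4; y[4] = 3×1 = 3

[3, 1, 3]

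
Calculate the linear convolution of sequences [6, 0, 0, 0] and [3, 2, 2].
y[0] = 6×3 = 18; y[1] = 6×2 + 0×3 = 12; y[2] = 6×2 + 0×2 + 0×3 = 12; y[3] = 0×2 + 0×2 + 0×3 = 0; y[4] = 0×2 + 0×2 = 0; y[5] = 0×2 = 0

[18, 12, 12, 0, 0, 0]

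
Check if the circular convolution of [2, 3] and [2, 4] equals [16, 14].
Recompute circular convolution of [2, 3] and [2, 4]: y[0] = 2×2 + 3×4 = 16; y[1] = 2×4 + 3×2 = 14 → [16, 14]. Given [16, 14] matches, so answer: Yes

Yes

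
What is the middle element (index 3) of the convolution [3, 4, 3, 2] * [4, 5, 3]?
Use y[k] = Σ_i a[i]·b[k-i] at k=3. y[3] = 4×3 + 3×5 + 2×4 = 35

35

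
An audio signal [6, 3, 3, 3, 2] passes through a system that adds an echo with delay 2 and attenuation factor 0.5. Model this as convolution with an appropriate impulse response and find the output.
Direct-path + delayed-attenuated-path model → impulse response h = [1, 0, 0.5] (1 at lag 0, 0.5 at lag 2). Output y[n] = x[n] + 0.5·x[n - 2] (with x[n] = 0 outside 0..4): y[0] = 6 + 0.5×0 = 6; y[1] = 3 + 0.5×0 = 3; y[2] = 3 + 0.5×6 = 6.0; y[3] = 3 + 0.5×3 = 4.5; y[4] = 2 + 0.5×3 = 3.5; y[5] = 0 + 0.5×3 = 1.5; y[6] = 0 + 0.5×2 = 1.0. So y = [6, 3, 6.0, 4.5, 3.5, 1.5, 1.0]

[6, 3, 6.0, 4.5, 3.5, 1.5, 1.0]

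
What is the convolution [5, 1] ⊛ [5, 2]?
y[0] = 5×5 = 25; y[1] = 5×2 + 1×5 = 15; y[2] = 1×2 = 2

[25, 15, 2]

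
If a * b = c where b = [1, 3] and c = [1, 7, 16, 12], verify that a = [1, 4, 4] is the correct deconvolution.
Forward-compute [1, 4, 4] * [1, 3]: c[0] = 1×1 = 1; c[1] = 1×3 + 4×1 = 7; c[2] = 4×3 + 4×1 = 16; c[3] = 4×3 = 12 → [1, 7, 16, 12]. Matches given c = [1, 7, 16, 12], so verified.

Verified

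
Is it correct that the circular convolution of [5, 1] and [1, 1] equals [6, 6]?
Recompute circular convolution of [5, 1] and [1, 1]: y[0] = 5×1 + 1×1 = 6; y[1] = 5×1 + 1×1 = 6 → [6, 6]. Given [6, 6] matches, so answer: Yes

Yes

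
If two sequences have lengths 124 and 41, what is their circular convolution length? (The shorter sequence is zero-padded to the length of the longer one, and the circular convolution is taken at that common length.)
Circular convolution (zero-padding the shorter input) has length max(m, n) = max(124, 41) = 124

124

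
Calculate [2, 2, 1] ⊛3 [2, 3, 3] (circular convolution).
Use y[k] = Σ_j f[j]·g[(k-j) mod 3]. y[0] = 2×2 + 2×3 + 1×3 = 13; y[1] = 2×3 + 2×2 + 1×3 = 13; y[2] = 2×3 + 2×3 + 1×2 = 14. Result: [13, 13, 14]

[13, 13, 14]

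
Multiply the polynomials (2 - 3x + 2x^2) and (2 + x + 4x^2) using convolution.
Ascending coefficients: a = [2, -3, 2], b = [2, 1, 4]. c[0] = 2×2 = 4; c[1] = 2×1 + -3×2 = -4; c[2] = 2×4 + -3×1 + 2×2 = 9; c[3] = -3×4 + 2×1 = -10; c[4] = 2×4 = 8. Result coefficients: [4, -4, 9, -10, 8] → 4 - 4x + 9x^2 - 10x^3 + 8x^4

4 - 4x + 9x^2 - 10x^3 + 8x^4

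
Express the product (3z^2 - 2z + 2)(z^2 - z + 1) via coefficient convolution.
Ascending coefficients: a = [2, -2, 3], b = [1, -1, 1]. c[0] = 2×1 = 2; c[1] = 2×-1 + -2×1 = -4; c[2] = 2×1 + -2×-1 + 3×1 = 7; c[3] = -2×1 + 3×-1 = -5; c[4] = 3×1 = 3. Result coefficients: [2, -4, 7, -5, 3] → 3z^4 - 5z^3 + 7z^2 - 4z + 2

3z^4 - 5z^3 + 7z^2 - 4z + 2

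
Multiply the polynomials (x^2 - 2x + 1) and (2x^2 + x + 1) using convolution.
Ascending coefficients: a = [1, -2, 1], b = [1, 1, 2]. c[0] = 1×1 = 1; c[1] = 1×1 + -2×1 = -1; c[2] = 1×2 + -2×1 + 1×1 = 1; c[3] = -2×2 + 1×1 = -3; c[4] = 1×2 = 2. Result coefficients: [1, -1, 1, -3, 2] → 2x^4 - 3x^3 + x^2 - x + 1

2x^4 - 3x^3 + x^2 - x + 1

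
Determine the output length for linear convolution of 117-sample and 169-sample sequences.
Linear/full convolution length: m + n - 1 = 117 + 169 - 1 = 285

285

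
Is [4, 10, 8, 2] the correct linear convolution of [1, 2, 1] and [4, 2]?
Recompute linear convolution of [1, 2, 1] and [4, 2]: y[0] = 1×4 = 4; y[1] = 1×2 + 2×4 = 10; y[2] = 2×2 + 1×4 = 8; y[3] = 1×2 = 2 → [4, 10, 8, 2]. Given [4, 10, 8, 2] matches, so answer: Yes

Yes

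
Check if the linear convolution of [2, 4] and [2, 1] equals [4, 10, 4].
Recompute linear convolution of [2, 4] and [2, 1]: y[0] = 2×2 = 4; y[1] = 2×1 + 4×2 = 10; y[2] = 4×1 = 4 → [4, 10, 4]. Given [4, 10, 4] matches, so answer: Yes

Yes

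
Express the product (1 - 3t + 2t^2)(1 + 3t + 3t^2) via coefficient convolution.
Ascending coefficients: a = [1, -3, 2], b = [1, 3, 3]. c[0] = 1×1 = 1; c[1] = 1×3 + -3×1 = 0; c[2] = 1×3 + -3×3 + 2×1 = -4; c[3] = -3×3 + 2×3 = -3; c[4] = 2×3 = 6. Result coefficients: [1, 0, -4, -3, 6] → 1 - 4t^2 - 3t^3 + 6t^4

1 - 4t^2 - 3t^3 + 6t^4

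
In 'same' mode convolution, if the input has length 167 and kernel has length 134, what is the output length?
'Same' mode returns an output with the same length as the input: 167

167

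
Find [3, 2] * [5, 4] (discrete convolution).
y[0] = 3×5 = 15; y[1] = 3×4 + 2×5 = 22; y[2] = 2×4 = 8

[15, 22, 8]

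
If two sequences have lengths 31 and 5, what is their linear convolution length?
Linear/full convolution length: m + n - 1 = 31 + 5 - 1 = 35

35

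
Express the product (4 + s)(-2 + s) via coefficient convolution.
Ascending coefficients: a = [4, 1], b = [-2, 1]. c[0] = 4×-2 = -8; c[1] = 4×1 + 1×-2 = 2; c[2] = 1×1 = 1. Result coefficients: [-8, 2, 1] → -8 + 2s + s^2

-8 + 2s + s^2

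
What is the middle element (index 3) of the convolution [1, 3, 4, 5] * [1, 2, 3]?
Use y[k] = Σ_i a[i]·b[k-i] at k=3. y[3] = 3×3 + 4×2 + 5×1 = 22

22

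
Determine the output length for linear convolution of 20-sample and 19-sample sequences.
Linear/full convolution length: m + n - 1 = 20 + 19 - 1 = 38

38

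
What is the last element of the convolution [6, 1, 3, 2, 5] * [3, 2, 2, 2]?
Use y[k] = Σ_i a[i]·b[k-i] at k=7. y[7] = 5×2 = 10

10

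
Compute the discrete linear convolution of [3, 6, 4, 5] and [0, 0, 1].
y[0] = 3×0 = 0; y[1] = 3×0 + 6×0 = 0; y[2] = 3×1 + 6×0 + 4×0 = 3; y[3] = 6×1 + 4×0 + 5×0 = 6; y[4] = 4×1 + 5×0 = 4; y[5] = 5×1 = 5

[0, 0, 3, 6, 4, 5]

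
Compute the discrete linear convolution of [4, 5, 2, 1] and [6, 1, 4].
y[0] = 4×6 = 24; y[1] = 4×1 + 5×6 = 34; y[2] = 4×4 + 5×1 + 2×6 = 33; y[3] = 5×4 + 2×1 + 1×6 = 28; y[4] = 2×4 + 1×1 = 9; y[5] = 1×4 = 4

[24, 34, 33, 28, 9, 4]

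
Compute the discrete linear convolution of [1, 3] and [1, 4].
y[0] = 1×1 = 1; y[1] = 1×4 + 3×1 = 7; y[2] = 3×4 = 12

[1, 7, 12]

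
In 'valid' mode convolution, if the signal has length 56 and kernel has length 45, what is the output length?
'Valid' mode counts only positions where the kernel fully overlaps the signal: m - n + 1 = 56 - 45 + 1 = 12

12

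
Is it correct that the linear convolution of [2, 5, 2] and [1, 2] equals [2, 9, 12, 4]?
Recompute linear convolution of [2, 5, 2] and [1, 2]: y[0] = 2×1 = 2; y[1] = 2×2 + 5×1 = 9; y[2] = 5×2 + 2×1 = 12; y[3] = 2×2 = 4 → [2, 9, 12, 4]. Given [2, 9, 12, 4] matches, so answer: Yes

Yes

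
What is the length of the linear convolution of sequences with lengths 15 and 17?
Linear/full convolution length: m + n - 1 = 15 + 17 - 1 = 31

31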